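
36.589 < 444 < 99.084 False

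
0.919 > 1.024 False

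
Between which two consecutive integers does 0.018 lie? 0 and 1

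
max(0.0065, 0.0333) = 0.0333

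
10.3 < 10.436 True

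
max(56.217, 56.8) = 56.8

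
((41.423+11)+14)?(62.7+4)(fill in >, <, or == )<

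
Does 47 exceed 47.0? No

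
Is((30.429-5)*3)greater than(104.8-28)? No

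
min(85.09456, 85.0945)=85.0945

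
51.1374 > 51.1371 True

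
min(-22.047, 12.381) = -22.047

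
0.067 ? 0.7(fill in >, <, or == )<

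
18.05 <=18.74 True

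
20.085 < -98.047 False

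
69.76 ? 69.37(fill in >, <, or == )>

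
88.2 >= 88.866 False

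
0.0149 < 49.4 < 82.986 True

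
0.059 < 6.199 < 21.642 True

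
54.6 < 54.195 False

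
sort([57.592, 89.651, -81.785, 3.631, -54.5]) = [-81.785, -54.5, 3.631, 57.592, 89.651]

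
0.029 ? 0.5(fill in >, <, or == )<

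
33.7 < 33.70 False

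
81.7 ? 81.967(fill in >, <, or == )<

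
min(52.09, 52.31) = 52.09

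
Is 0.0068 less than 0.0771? Yes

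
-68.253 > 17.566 False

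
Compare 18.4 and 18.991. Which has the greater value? 18.991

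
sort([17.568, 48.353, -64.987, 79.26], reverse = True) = [79.26, 48.353, 17.568, -64.987]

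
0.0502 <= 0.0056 False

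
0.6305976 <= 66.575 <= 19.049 False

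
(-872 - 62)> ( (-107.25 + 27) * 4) False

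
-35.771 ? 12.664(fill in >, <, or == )<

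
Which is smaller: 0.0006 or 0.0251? 0.0006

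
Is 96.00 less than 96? No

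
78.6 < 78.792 True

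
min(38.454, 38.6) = 38.454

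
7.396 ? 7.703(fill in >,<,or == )<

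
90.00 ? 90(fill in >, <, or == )==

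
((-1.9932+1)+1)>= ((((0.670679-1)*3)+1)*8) False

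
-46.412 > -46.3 False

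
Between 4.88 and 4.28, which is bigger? 4.88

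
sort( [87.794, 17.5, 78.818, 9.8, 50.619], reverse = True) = [87.794, 78.818, 50.619, 17.5, 9.8]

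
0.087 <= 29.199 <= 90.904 True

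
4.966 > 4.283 True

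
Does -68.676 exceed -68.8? Yes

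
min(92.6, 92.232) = 92.232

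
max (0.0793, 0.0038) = 0.0793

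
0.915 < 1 True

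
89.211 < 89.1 False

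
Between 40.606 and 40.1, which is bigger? 40.606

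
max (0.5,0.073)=0.5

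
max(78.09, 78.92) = 78.92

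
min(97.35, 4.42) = 4.42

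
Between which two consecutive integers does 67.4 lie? 67 and 68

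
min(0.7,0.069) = 0.069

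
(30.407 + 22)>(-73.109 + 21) True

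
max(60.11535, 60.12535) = 60.12535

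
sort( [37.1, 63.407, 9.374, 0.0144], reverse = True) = [63.407, 37.1, 9.374, 0.0144]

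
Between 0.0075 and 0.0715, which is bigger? 0.0715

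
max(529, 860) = 860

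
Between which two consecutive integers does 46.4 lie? 46 and 47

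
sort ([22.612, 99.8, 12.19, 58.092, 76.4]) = [12.19, 22.612, 58.092, 76.4, 99.8]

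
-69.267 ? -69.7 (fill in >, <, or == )>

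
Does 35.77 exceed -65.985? Yes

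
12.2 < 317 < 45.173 False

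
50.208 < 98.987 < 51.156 False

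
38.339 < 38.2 False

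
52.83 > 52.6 True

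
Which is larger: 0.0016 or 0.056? 0.056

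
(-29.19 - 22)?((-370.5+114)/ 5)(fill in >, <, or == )>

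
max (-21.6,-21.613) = -21.6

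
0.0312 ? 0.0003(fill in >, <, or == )>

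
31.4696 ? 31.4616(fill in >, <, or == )>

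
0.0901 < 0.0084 False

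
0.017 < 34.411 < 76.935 True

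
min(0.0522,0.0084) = 0.0084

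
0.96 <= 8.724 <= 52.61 True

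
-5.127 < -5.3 False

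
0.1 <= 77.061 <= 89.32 True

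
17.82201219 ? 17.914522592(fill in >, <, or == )<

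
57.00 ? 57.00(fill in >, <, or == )==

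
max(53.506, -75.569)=53.506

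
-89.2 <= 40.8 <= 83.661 True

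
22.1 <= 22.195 True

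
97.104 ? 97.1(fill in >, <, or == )>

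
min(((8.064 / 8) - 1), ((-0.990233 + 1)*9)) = 0.008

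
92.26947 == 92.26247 False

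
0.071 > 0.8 False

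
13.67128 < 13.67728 True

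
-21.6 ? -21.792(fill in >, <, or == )>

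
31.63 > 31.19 True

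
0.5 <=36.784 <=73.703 True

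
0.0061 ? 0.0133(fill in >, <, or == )<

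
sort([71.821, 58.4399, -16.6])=[-16.6, 58.4399, 71.821]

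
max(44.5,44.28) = 44.5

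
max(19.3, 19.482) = 19.482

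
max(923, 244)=923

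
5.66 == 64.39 False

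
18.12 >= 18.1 True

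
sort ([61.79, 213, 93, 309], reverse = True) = [309, 213, 93, 61.79]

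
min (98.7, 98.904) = 98.7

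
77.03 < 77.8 True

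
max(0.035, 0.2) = 0.2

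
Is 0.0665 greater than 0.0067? Yes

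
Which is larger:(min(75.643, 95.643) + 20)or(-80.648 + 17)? (min(75.643, 95.643) + 20)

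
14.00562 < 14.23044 True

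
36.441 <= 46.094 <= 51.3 True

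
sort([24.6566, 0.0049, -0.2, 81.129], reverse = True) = [81.129, 24.6566, 0.0049, -0.2]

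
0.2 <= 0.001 False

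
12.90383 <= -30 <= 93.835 False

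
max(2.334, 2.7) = 2.7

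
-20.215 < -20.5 False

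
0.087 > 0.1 False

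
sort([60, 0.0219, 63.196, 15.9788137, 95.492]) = [0.0219, 15.9788137, 60, 63.196, 95.492]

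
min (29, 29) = 29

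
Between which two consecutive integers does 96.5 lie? 96 and 97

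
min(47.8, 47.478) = 47.478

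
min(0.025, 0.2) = 0.025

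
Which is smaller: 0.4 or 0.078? 0.078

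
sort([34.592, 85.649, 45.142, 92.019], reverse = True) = [92.019, 85.649, 45.142, 34.592]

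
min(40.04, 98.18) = 40.04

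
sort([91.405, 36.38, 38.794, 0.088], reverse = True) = [91.405, 38.794, 36.38, 0.088]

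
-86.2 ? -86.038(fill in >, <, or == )<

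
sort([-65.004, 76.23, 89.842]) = [-65.004, 76.23, 89.842]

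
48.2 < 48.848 True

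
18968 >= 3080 True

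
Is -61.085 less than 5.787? Yes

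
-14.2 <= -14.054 True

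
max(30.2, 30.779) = 30.779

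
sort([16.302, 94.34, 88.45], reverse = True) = [94.34, 88.45, 16.302]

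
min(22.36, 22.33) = 22.33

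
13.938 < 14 True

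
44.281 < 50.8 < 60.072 True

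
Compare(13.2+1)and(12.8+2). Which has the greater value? (12.8+2)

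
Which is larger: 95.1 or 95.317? 95.317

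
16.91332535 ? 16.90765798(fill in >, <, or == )>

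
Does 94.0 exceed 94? No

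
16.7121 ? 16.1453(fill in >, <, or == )>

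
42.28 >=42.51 False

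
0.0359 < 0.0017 False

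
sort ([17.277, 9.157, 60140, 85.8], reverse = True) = [60140, 85.8, 17.277, 9.157]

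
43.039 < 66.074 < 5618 True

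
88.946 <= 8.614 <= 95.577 False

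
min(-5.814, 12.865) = -5.814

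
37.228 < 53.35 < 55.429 True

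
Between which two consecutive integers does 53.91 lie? 53 and 54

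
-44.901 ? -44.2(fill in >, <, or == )<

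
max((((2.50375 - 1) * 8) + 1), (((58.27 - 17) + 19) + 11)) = 71.27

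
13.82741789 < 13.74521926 False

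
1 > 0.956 True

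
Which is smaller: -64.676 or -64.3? -64.676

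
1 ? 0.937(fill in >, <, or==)>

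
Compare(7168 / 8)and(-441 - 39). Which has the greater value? (7168 / 8)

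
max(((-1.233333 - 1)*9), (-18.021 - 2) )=-20.021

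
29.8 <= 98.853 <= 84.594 False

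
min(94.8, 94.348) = 94.348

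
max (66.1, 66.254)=66.254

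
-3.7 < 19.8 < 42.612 True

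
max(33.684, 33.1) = 33.684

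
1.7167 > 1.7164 True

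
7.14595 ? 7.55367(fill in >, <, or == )<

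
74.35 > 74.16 True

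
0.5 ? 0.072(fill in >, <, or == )>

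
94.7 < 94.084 False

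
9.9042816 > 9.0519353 True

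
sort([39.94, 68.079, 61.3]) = [39.94, 61.3, 68.079]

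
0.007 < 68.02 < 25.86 False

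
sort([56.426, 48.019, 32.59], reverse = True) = [56.426, 48.019, 32.59]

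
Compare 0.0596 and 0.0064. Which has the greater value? 0.0596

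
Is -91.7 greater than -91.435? No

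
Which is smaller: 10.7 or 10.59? 10.59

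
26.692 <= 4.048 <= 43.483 False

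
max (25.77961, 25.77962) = 25.77962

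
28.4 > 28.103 True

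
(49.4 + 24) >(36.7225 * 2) False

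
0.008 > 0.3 False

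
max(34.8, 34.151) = 34.8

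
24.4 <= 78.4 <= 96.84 True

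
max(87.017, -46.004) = 87.017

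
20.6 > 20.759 False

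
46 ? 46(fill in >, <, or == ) ==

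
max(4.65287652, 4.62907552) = 4.65287652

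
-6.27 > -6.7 True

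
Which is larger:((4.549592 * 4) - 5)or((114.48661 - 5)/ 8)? ((114.48661 - 5)/ 8)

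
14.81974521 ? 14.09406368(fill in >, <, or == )>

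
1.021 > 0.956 True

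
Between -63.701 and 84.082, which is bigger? 84.082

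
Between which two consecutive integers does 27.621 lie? 27 and 28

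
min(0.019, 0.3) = 0.019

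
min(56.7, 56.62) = 56.62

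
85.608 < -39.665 False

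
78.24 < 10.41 False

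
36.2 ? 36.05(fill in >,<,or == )>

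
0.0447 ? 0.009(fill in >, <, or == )>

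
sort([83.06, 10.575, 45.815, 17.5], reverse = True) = [83.06, 45.815, 17.5, 10.575]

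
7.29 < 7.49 True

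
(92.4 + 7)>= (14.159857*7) True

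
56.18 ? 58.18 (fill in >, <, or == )<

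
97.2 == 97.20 True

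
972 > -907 True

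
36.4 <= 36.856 True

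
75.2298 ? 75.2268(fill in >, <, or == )>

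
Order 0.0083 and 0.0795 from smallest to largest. 0.0083, 0.0795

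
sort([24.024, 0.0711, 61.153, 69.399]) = [0.0711, 24.024, 61.153, 69.399]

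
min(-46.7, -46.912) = -46.912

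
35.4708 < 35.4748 True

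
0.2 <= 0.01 False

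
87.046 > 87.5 False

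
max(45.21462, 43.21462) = 45.21462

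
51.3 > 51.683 False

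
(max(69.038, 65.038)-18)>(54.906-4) True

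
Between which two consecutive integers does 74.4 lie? 74 and 75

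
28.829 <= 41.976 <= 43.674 True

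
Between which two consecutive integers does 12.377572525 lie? 12 and 13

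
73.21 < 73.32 True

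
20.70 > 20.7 False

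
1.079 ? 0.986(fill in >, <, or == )>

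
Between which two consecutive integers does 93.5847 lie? 93 and 94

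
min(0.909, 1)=0.909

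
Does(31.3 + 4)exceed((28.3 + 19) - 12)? No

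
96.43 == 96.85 False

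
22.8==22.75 False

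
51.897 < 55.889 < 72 True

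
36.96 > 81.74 False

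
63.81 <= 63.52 False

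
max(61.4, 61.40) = 61.40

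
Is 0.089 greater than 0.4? No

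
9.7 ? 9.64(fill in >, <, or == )>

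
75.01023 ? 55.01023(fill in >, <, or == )>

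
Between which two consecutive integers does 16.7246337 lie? 16 and 17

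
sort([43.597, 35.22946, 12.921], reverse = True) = [43.597, 35.22946, 12.921]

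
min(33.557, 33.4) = 33.4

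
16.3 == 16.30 True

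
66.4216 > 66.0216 True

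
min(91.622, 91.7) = 91.622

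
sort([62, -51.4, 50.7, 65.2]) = [-51.4, 50.7, 62, 65.2]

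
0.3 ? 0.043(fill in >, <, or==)>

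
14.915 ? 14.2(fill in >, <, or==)>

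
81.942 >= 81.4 True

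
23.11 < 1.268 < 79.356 False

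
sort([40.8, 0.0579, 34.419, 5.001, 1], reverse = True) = [40.8, 34.419, 5.001, 1, 0.0579]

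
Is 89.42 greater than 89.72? No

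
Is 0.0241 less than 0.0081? No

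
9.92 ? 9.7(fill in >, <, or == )>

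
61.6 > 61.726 False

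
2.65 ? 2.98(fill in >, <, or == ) <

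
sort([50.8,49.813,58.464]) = [49.813,50.8,58.464]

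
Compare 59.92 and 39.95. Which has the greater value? 59.92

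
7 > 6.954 True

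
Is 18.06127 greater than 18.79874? No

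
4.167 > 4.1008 True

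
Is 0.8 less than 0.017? No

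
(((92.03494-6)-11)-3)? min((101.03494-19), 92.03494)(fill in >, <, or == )<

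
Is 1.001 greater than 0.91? Yes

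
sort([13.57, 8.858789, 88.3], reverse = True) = [88.3, 13.57, 8.858789]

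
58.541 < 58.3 False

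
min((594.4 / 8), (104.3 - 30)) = 74.3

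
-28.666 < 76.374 True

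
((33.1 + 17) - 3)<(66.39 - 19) True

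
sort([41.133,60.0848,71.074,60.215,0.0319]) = [0.0319,41.133,60.0848,60.215,71.074]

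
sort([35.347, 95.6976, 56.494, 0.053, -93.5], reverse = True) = [95.6976, 56.494, 35.347, 0.053, -93.5]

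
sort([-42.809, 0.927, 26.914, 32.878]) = [-42.809, 0.927, 26.914, 32.878]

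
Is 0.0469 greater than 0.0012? Yes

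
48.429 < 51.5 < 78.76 True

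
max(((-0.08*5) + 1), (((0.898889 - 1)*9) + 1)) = 0.6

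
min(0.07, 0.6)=0.07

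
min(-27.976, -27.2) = -27.976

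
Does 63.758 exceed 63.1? Yes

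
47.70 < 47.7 False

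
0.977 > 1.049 False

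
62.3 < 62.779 True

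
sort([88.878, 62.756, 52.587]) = [52.587, 62.756, 88.878]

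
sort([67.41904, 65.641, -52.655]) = [-52.655, 65.641, 67.41904]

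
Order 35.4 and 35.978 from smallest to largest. 35.4, 35.978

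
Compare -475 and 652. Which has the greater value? 652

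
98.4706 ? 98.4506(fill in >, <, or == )>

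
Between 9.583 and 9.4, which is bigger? 9.583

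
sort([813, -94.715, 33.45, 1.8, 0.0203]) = [-94.715, 0.0203, 1.8, 33.45, 813]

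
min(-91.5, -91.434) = -91.5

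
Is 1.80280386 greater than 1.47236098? Yes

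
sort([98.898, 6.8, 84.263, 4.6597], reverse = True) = [98.898, 84.263, 6.8, 4.6597]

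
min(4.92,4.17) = 4.17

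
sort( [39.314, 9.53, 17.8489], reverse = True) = [39.314, 17.8489, 9.53]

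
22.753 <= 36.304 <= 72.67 True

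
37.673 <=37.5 False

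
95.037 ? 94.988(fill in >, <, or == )>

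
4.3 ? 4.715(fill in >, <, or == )<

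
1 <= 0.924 False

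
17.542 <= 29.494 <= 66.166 True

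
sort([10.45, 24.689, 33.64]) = [10.45, 24.689, 33.64]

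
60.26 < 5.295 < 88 False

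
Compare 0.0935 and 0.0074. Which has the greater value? 0.0935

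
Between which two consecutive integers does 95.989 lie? 95 and 96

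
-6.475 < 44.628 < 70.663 True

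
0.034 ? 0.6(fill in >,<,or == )<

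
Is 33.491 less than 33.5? Yes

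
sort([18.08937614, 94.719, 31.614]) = [18.08937614, 31.614, 94.719]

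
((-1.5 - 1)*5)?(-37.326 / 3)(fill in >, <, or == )<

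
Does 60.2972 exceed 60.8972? No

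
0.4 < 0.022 False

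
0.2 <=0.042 False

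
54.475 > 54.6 False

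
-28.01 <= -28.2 False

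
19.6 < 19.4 False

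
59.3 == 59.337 False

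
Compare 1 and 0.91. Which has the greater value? 1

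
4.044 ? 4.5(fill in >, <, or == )<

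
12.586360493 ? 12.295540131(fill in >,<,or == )>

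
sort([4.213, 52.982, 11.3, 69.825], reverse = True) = [69.825, 52.982, 11.3, 4.213]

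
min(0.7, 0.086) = 0.086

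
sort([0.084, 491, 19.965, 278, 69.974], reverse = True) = [491, 278, 69.974, 19.965, 0.084]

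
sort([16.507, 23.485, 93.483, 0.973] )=[0.973, 16.507, 23.485, 93.483]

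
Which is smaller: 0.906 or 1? 0.906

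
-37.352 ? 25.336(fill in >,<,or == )<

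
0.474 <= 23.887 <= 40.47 True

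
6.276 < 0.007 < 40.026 False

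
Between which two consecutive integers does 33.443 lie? 33 and 34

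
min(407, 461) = 407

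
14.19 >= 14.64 False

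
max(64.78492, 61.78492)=64.78492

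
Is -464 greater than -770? Yes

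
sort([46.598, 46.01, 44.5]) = [44.5, 46.01, 46.598]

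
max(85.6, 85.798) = 85.798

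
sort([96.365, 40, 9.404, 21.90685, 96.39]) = [9.404, 21.90685, 40, 96.365, 96.39]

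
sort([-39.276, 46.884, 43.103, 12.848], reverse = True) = [46.884, 43.103, 12.848, -39.276]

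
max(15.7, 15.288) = 15.7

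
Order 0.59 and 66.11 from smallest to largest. 0.59, 66.11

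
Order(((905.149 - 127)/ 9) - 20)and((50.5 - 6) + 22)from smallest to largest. (((905.149 - 127)/ 9) - 20), ((50.5 - 6) + 22)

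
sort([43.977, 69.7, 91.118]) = [43.977, 69.7, 91.118]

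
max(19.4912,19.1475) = 19.4912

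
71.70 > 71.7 False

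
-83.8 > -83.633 False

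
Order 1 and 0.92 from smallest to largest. 0.92, 1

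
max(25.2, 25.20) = 25.20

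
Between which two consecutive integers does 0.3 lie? 0 and 1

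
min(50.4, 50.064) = 50.064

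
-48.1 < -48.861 False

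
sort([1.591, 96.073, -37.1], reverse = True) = [96.073, 1.591, -37.1]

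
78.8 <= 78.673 False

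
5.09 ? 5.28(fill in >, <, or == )<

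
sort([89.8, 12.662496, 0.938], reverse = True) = [89.8, 12.662496, 0.938]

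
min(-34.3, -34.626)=-34.626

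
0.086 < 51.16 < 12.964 False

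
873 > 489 True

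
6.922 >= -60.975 True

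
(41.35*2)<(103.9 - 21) True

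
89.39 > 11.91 True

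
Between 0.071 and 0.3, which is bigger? 0.3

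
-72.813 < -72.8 True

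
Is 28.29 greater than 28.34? No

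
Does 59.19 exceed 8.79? Yes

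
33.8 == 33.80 True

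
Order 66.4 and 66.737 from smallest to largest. 66.4, 66.737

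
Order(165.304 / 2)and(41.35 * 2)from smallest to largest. (165.304 / 2), (41.35 * 2)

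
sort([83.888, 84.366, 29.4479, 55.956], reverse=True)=[84.366, 83.888, 55.956, 29.4479]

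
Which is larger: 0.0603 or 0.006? 0.0603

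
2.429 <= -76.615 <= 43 False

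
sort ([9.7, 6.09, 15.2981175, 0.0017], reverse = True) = [15.2981175, 9.7, 6.09, 0.0017]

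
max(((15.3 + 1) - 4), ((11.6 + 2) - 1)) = 12.6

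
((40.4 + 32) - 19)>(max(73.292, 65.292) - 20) True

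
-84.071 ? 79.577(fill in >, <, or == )<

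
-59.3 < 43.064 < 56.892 True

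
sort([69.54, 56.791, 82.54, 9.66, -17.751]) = [-17.751, 9.66, 56.791, 69.54, 82.54]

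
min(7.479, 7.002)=7.002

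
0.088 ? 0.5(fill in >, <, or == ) <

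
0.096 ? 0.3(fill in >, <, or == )<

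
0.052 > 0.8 False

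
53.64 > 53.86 False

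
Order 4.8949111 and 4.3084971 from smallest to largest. 4.3084971, 4.8949111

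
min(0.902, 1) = 0.902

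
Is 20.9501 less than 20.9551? Yes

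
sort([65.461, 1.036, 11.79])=[1.036, 11.79, 65.461]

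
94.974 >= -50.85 True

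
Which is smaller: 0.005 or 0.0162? 0.005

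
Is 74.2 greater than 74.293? No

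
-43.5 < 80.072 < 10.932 False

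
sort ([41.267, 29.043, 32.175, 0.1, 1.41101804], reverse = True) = [41.267, 32.175, 29.043, 1.41101804, 0.1]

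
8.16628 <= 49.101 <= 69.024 True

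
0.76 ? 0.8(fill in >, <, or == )<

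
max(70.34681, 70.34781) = 70.34781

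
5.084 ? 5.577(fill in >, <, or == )<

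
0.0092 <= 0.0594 True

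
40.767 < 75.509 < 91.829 True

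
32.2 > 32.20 False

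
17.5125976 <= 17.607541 True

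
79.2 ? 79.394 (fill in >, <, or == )<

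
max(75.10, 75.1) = 75.1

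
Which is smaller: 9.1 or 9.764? 9.1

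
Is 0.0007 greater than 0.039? No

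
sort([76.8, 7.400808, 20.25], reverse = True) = [76.8, 20.25, 7.400808]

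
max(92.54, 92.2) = 92.54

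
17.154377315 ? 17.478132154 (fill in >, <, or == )<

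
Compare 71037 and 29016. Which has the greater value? 71037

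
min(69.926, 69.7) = 69.7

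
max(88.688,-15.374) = 88.688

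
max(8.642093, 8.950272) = 8.950272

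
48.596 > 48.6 False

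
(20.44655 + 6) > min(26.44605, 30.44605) True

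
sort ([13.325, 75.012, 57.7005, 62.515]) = [13.325, 57.7005, 62.515, 75.012]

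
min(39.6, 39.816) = 39.6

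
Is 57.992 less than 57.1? No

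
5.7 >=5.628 True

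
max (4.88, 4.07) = 4.88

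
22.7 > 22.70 False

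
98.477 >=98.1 True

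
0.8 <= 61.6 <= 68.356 True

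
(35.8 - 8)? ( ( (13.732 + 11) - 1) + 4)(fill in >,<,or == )>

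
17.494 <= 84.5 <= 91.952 True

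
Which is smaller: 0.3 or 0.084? 0.084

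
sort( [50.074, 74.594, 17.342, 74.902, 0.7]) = [0.7, 17.342, 50.074, 74.594, 74.902]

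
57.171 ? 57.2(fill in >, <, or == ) <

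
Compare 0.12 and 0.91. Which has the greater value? 0.91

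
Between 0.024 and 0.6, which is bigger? 0.6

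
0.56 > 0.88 False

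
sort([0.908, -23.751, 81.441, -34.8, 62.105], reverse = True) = [81.441, 62.105, 0.908, -23.751, -34.8]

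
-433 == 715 False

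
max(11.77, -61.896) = 11.77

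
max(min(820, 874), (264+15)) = 820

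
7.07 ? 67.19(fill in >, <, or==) <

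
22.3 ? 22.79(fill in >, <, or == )<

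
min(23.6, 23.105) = 23.105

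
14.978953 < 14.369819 False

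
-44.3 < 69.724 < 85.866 True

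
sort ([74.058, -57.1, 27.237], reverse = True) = [74.058, 27.237, -57.1]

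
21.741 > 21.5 True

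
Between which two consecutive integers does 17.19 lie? 17 and 18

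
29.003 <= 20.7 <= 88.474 False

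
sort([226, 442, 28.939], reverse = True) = [442, 226, 28.939]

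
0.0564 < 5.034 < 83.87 True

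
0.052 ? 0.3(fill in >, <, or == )<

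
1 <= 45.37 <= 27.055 False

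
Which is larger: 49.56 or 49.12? 49.56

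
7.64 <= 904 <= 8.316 False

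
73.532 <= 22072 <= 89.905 False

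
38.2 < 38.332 True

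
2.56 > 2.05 True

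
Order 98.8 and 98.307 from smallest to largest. 98.307, 98.8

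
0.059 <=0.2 True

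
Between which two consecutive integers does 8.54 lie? 8 and 9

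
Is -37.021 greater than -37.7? Yes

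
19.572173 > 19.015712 True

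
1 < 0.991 False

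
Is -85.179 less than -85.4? No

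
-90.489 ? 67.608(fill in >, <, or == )<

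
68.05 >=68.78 False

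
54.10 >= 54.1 True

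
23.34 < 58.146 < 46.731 False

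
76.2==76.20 True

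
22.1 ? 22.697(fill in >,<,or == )<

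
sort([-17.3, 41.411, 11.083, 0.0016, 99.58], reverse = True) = [99.58, 41.411, 11.083, 0.0016, -17.3]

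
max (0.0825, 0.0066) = 0.0825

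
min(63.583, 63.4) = 63.4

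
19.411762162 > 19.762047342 False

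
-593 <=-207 True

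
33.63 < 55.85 True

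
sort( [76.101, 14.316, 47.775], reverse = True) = [76.101, 47.775, 14.316]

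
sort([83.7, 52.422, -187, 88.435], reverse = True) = [88.435, 83.7, 52.422, -187]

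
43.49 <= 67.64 True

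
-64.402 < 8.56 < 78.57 True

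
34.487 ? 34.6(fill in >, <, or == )<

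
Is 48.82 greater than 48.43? Yes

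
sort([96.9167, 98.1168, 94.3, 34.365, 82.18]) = [34.365, 82.18, 94.3, 96.9167, 98.1168]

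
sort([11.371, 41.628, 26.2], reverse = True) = [41.628, 26.2, 11.371]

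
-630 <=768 True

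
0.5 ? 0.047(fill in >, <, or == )>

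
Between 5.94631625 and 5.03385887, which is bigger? 5.94631625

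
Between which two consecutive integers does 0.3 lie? 0 and 1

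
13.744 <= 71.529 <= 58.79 False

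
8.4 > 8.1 True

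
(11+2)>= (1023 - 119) False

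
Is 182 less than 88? No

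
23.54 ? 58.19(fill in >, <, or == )<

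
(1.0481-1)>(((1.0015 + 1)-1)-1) True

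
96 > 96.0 False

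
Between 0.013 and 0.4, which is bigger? 0.4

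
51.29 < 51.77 True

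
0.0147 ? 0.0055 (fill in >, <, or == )>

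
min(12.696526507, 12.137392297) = 12.137392297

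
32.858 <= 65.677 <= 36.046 False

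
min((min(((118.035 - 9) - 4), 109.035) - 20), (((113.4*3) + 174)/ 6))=85.035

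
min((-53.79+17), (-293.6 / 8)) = -36.79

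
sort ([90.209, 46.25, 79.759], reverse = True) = [90.209, 79.759, 46.25]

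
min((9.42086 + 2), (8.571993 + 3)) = 11.42086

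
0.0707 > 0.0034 True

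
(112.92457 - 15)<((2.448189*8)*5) True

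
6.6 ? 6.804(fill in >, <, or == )<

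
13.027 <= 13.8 True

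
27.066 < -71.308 False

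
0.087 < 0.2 True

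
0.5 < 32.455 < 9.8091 False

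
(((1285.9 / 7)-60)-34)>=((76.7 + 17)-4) True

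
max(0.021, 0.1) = 0.1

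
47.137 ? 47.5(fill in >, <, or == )<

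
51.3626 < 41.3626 False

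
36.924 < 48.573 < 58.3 True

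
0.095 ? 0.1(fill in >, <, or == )<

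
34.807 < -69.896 False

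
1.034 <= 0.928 False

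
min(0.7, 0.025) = 0.025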